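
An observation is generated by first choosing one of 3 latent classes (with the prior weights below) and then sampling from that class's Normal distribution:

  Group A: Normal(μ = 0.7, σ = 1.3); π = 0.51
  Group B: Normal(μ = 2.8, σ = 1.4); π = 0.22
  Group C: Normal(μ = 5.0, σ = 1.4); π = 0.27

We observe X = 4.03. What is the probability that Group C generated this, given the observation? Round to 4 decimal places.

Apply Bayes' rule: the posterior for each component is proportional to its prior times its likelihood at x.
Normal densities:
  p_A = 0.0115388
  p_B = 0.193717
  p_C = 0.224151
Weight by the priors:
  w_A·p_A = 0.51 × 0.0115388 = 0.00588477
  w_B·p_B = 0.22 × 0.193717 = 0.0426178
  w_C·p_C = 0.27 × 0.224151 = 0.0605207
Marginal: 0.00588477 + 0.0426178 + 0.0605207 = 0.109023
So the posterior for Group C is 0.0605207 / 0.109023 ≈ 0.5551.

0.5551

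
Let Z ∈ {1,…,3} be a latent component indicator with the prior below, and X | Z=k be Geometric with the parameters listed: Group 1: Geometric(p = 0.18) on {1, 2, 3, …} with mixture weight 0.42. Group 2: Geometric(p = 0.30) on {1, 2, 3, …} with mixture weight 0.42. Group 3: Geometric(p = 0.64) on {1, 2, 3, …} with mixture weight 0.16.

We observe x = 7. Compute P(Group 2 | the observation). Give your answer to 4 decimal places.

0.3898

The responsibility of component k is π_k f_k(x) divided by Σ_j π_j f_j(x).
Component likelihoods at x = 7:
  p_1 = 0.18·(1−0.18)^6 = 0.18·0.304007 = 0.0547212
  p_2 = 0.30·(1−0.30)^6 = 0.30·0.117649 = 0.0352947
  p_3 = 0.64·(1−0.64)^6 = 0.64·0.00217678 = 0.00139314
Multiply by the mixture weights:
  π_1·p_1 = 0.42 × 0.0547212 = 0.0229829
  π_2·p_2 = 0.42 × 0.0352947 = 0.0148238
  π_3·p_3 = 0.16 × 0.00139314 = 0.000222903
Sum: 0.0229829 + 0.0148238 + 0.000222903 = 0.0380296
P(Group 2 | data) ≈ 0.3898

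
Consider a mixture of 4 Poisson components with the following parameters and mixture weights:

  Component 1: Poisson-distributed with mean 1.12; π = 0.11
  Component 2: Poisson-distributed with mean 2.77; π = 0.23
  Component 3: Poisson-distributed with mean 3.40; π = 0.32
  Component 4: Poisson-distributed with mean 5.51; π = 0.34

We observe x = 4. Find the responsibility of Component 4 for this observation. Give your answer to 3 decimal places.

By Bayes' theorem, P(k | x) = w_k f_k(x) / Σ_j w_j f_j(x).
Component likelihoods at x = 4:
  p_1 = e^(−1.12)·1.12^4/4! = 0.021392
  p_2 = e^(−2.77)·2.77^4/4! = 0.153714
  p_3 = e^(−3.40)·3.40^4/4! = 0.185825
  p_4 = e^(−5.51)·5.51^4/4! = 0.155393
Multiply by the mixture weights:
  w_1·p_1 = 0.11 × 0.021392 = 0.00235312
  w_2·p_2 = 0.23 × 0.153714 = 0.0353541
  w_3·p_3 = 0.32 × 0.185825 = 0.0594639
  w_4·p_4 = 0.34 × 0.155393 = 0.0528338
Denominator: 0.00235312 + 0.0353541 + 0.0594639 + 0.0528338 = 0.150005
P(Component 4 | x) = 0.0528338 / 0.150005 ≈ 0.352

0.352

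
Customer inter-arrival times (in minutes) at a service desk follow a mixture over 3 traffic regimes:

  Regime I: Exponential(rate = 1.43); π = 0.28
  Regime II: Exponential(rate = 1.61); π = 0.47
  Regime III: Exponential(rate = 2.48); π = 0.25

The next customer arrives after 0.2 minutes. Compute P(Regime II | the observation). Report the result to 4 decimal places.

Apply Bayes' rule: the posterior for each component is proportional to its prior times its likelihood at x.
Component likelihoods at x = 0.2 minutes:
  f_I = 1.43·e^(−1.43·0.2) = 1.43·e^(−0.2860) = 1.07431
  f_II = 1.61·e^(−1.61·0.2) = 1.61·e^(−0.3220) = 1.16676
  f_III = 2.48·e^(−2.48·0.2) = 2.48·e^(−0.4960) = 1.51022
Prior × likelihood for each component:
  w_I·f_I = 0.28 × 1.07431 = 0.300806
  w_II·f_II = 0.47 × 1.16676 = 0.548379
  w_III·f_III = 0.25 × 1.51022 = 0.377556
Normaliser: 0.300806 + 0.548379 + 0.377556 = 1.22674
Responsibility of Regime II: 0.548379 / 1.22674 ≈ 0.4470

0.4470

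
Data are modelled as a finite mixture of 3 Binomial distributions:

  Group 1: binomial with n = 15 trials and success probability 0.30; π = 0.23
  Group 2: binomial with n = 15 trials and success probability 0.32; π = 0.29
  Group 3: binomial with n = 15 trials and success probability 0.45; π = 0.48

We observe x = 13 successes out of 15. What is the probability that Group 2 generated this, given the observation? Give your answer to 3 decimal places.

Apply Bayes' rule: the posterior for each component is proportional to its prior times its likelihood at x.
Evaluate each component's likelihood at the observed value:
  L_1 = C(15,13)·0.30^13·0.70^2 = 105·1.59432e-07·0.49 = 8.20279e-06
  L_2 = C(15,13)·0.32^13·0.68^2 = 105·3.68935e-07·0.4624 = 1.79125e-05
  L_3 = C(15,13)·0.45^13·0.55^2 = 105·3.10286e-05·0.3025 = 0.000985547
Weight by the priors:
  π_1·L_1 = 0.23 × 8.20279e-06 = 1.88664e-06
  π_2·L_2 = 0.29 × 1.79125e-05 = 5.19463e-06
  π_3·L_3 = 0.48 × 0.000985547 = 0.000473063
Evidence: 1.88664e-06 + 5.19463e-06 + 0.000473063 = 0.000480144
So the posterior for Group 2 is 5.19463e-06 / 0.000480144 ≈ 0.011.

0.011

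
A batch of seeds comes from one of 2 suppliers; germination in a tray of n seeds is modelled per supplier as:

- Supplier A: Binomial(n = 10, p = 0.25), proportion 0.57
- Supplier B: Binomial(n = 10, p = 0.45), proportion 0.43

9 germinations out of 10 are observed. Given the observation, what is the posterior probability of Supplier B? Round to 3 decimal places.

0.991

The responsibility of component k is π_k f_k(x) divided by Σ_j π_j f_j(x).
Evaluate each component's likelihood at the observed value:
  L_A = 2.86102e-05
  L_B = 0.00416174
Multiply by the mixture weights:
  π_A·L_A = 0.57 × 2.86102e-05 = 1.63078e-05
  π_B·L_B = 0.43 × 0.00416174 = 0.00178955
Sum: 1.63078e-05 + 0.00178955 = 0.00180586
So the posterior for Supplier B is 0.00178955 / 0.00180586 ≈ 0.991.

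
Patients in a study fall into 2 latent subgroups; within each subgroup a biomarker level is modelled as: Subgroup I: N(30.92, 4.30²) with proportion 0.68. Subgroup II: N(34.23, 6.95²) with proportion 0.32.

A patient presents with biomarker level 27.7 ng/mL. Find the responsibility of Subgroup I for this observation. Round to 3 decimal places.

0.801

Apply Bayes' rule: the posterior for each component is proportional to its prior times its likelihood at x.
Evaluate each component's likelihood at the observed value:
  p_I = 0.070093
  p_II = 0.0369173
Prior × likelihood for each component:
  w_I·p_I = 0.68 × 0.070093 = 0.0476632
  w_II·p_II = 0.32 × 0.0369173 = 0.0118135
Sum: 0.0476632 + 0.0118135 = 0.0594768
P(Subgroup I | x) = 0.0476632 / 0.0594768 ≈ 0.801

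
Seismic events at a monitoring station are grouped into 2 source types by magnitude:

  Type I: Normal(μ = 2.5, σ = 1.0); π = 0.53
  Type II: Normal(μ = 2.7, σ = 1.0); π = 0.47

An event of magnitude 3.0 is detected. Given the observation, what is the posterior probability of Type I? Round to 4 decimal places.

0.5100

P(component k | x) = P(Z=k)·f_k(x) / marginal(x), where marginal(x) = Σ_j P(Z=j)·f_j(x).
Evaluate each component's likelihood at the observed value:
  f_I = (1/(1.0·√(2π)))·exp(−(3.0−2.5)²/(2·1.0²)) = 0.398942·exp(-0.12500) = 0.352065
  f_II = (1/(1.0·√(2π)))·exp(−(3.0−2.7)²/(2·1.0²)) = 0.398942·exp(-0.04500) = 0.381388
Weight by the priors:
  P(Z=I)·f_I = 0.53 × 0.352065 = 0.186595
  P(Z=II)·f_II = 0.47 × 0.381388 = 0.179252
Normaliser: 0.186595 + 0.179252 = 0.365847
Responsibility of Type I: 0.186595 / 0.365847 ≈ 0.5100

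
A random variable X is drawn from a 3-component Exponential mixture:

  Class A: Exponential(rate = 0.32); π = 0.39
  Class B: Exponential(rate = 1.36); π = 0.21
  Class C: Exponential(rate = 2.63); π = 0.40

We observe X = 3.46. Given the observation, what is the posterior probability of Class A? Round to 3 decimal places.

The responsibility of component k is π_k f_k(x) divided by Σ_j π_j f_j(x).
Component likelihoods at x = 3.46:
  L_A = 0.105755
  L_B = 0.0123005
  L_C = 0.00029374
Unnormalised posteriors:
  π_A·L_A = 0.39 × 0.105755 = 0.0412443
  π_B·L_B = 0.21 × 0.0123005 = 0.00258311
  π_C·L_C = 0.40 × 0.00029374 = 0.000117496
Sum: 0.0412443 + 0.00258311 + 0.000117496 = 0.0439449
P(Class A | x) = 0.0412443 / 0.0439449 ≈ 0.939

0.939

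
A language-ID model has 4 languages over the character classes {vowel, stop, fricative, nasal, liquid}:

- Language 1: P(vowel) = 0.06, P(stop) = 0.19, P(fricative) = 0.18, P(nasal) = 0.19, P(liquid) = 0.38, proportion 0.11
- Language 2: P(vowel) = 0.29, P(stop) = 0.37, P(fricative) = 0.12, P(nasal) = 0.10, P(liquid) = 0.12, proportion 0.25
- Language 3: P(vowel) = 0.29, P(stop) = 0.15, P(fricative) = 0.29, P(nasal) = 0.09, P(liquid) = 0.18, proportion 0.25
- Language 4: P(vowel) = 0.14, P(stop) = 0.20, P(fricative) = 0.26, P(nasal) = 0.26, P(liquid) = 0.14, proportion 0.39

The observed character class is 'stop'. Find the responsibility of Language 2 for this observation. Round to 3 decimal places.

The responsibility of component k is π_k f_k(x) divided by Σ_j π_j f_j(x).
Categorical probabilities:
  p_1 = 0.19
  p_2 = 0.37
  p_3 = 0.15
  p_4 = 0.2
Weight by the priors:
  π_1·p_1 = 0.11 × 0.19 = 0.0209
  π_2·p_2 = 0.25 × 0.37 = 0.0925
  π_3·p_3 = 0.25 × 0.15 = 0.0375
  π_4·p_4 = 0.39 × 0.2 = 0.078
Marginal: 0.0209 + 0.0925 + 0.0375 + 0.078 = 0.2289
So the posterior for Language 2 is 0.0925 / 0.2289 ≈ 0.404.

0.404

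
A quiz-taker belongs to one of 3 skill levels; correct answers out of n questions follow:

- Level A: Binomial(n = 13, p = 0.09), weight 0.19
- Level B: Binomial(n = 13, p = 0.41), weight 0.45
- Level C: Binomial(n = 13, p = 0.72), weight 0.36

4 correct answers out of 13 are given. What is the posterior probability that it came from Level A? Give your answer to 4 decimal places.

0.0458

By Bayes' theorem, P(k | x) = π_k f_k(x) / Σ_j π_j f_j(x).
Evaluate each component's likelihood at the observed value:
  L_A = 0.0200747
  L_B = 0.175029
  L_C = 0.00203263
Prior × likelihood for each component:
  π_A·L_A = 0.19 × 0.0200747 = 0.00381419
  π_B·L_B = 0.45 × 0.175029 = 0.078763
  π_C·L_C = 0.36 × 0.00203263 = 0.000731747
Normaliser: 0.00381419 + 0.078763 + 0.000731747 = 0.0833089
Responsibility of Level A: 0.00381419 / 0.0833089 ≈ 0.0458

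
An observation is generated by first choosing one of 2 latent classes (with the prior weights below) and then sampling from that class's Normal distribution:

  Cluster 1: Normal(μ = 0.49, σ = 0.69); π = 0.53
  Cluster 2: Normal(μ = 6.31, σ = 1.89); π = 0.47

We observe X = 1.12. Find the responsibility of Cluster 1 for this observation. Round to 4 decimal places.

0.9888

The responsibility of component k is w_k f_k(x) divided by Σ_j w_j f_j(x).
Normal densities:
  p_1 = (1/(0.69·√(2π)))·exp(−(1.12−0.49)²/(2·0.69²)) = 0.578177·exp(-0.41682) = 0.381098
  p_2 = (1/(1.89·√(2π)))·exp(−(1.12−6.31)²/(2·1.89²)) = 0.211081·exp(-3.77035) = 0.00486416
Unnormalised posteriors:
  w_1·p_1 = 0.53 × 0.381098 = 0.201982
  w_2·p_2 = 0.47 × 0.00486416 = 0.00228616
Normaliser: 0.201982 + 0.00228616 = 0.204268
Responsibility of Cluster 1: 0.201982 / 0.204268 ≈ 0.9888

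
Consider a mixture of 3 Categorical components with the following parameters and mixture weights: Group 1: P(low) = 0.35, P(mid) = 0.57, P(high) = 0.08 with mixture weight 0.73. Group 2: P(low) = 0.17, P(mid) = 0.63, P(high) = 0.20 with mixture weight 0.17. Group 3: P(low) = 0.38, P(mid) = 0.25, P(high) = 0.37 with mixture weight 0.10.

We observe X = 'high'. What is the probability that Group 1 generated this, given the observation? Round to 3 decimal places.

0.451

P(component k | x) = π_k·f_k(x) / marginal(x), where marginal(x) = Σ_j π_j·f_j(x).
Evaluate each component's likelihood at the observed value:
  p_1 = P(high | comp) = 0.08
  p_2 = P(high | comp) = 0.20
  p_3 = P(high | comp) = 0.37
Prior × likelihood for each component:
  π_1·p_1 = 0.73 × 0.08 = 0.0584
  π_2·p_2 = 0.17 × 0.2 = 0.034
  π_3·p_3 = 0.10 × 0.37 = 0.037
Normaliser: 0.0584 + 0.034 + 0.037 = 0.1294
P(Group 1 | x) = 0.0584 / 0.1294 ≈ 0.451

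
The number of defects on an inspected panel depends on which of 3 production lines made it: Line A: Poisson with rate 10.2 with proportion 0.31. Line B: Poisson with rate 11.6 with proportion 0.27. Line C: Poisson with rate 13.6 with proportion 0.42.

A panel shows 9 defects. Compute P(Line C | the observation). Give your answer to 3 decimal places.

0.263

P(component k | x) = w_k·f_k(x) / marginal(x), where marginal(x) = Σ_j w_j·f_j(x).
Evaluate each component's likelihood at the observed value:
  f_A = 0.122415
  f_B = 0.0960601
  f_C = 0.0544104
Weight by the priors:
  w_A·f_A = 0.31 × 0.122415 = 0.0379487
  w_B·f_B = 0.27 × 0.0960601 = 0.0259362
  w_C·f_C = 0.42 × 0.0544104 = 0.0228524
Sum: 0.0379487 + 0.0259362 + 0.0228524 = 0.0867373
Responsibility of Line C: 0.0228524 / 0.0867373 ≈ 0.263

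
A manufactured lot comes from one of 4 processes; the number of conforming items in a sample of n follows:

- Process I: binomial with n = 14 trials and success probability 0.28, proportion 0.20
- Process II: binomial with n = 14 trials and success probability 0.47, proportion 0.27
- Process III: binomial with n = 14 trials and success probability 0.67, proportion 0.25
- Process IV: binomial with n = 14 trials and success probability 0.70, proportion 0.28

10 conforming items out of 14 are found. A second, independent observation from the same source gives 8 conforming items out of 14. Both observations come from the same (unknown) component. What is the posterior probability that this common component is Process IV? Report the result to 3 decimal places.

By Bayes' theorem, P(k | x) = w_k f_k(x) / Σ_j w_j f_j(x).
Since both observations come from the same component, the likelihood for component k is f_k(x₁)·f_k(x₂).
  L_I = [C(14,10)·0.28^10·0.72^4 = 1001·2.96197e-06·0.268739 = 0.000796791] × [0.0158057] = 1.25939e-05
  L_II = [C(14,10)·0.47^10·0.53^4 = 1001·0.000525991·0.0789048 = 0.0415447] × [0.158487] = 0.0065843
  L_III = [C(14,10)·0.67^10·0.33^4 = 1001·0.0182284·0.0118592 = 0.21639] × [0.157484] = 0.0340781
  L_IV = [C(14,10)·0.70^10·0.30^4 = 1001·0.0282475·0.0081 = 0.229034] × [0.126202] = 0.0289046
Prior × likelihood for each component:
  w_I·L_I = 0.20 × 1.25939e-05 = 2.51877e-06
  w_II·L_II = 0.27 × 0.0065843 = 0.00177776
  w_III·L_III = 0.25 × 0.0340781 = 0.00851952
  w_IV·L_IV = 0.28 × 0.0289046 = 0.00809328
Marginal: 2.51877e-06 + 0.00177776 + 0.00851952 + 0.00809328 = 0.0183931
P(Process IV | x) = 0.00809328 / 0.0183931 ≈ 0.440

0.440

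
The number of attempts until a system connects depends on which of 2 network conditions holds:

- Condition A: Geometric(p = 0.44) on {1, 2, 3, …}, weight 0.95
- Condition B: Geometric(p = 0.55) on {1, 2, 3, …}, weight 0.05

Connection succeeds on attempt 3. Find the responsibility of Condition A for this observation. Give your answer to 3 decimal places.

Posterior ∝ prior × likelihood, so P(k | x) ∝ π_k f_k(x); normalise over all components.
Component likelihoods at x = 3:
  f_A = 0.44·(1−0.44)^2 = 0.44·0.3136 = 0.137984
  f_B = 0.55·(1−0.55)^2 = 0.55·0.2025 = 0.111375
Prior × likelihood for each component:
  π_A·f_A = 0.95 × 0.137984 = 0.131085
  π_B·f_B = 0.05 × 0.111375 = 0.00556875
Denominator: 0.131085 + 0.00556875 = 0.136654
Responsibility of Condition A: 0.131085 / 0.136654 ≈ 0.959

0.959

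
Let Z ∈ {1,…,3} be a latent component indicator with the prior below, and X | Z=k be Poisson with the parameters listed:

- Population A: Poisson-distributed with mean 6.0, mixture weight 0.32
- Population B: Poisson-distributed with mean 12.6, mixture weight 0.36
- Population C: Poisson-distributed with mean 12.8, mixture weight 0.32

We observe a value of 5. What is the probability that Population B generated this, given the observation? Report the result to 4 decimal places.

By Bayes' theorem, P(k | x) = π_k f_k(x) / Σ_j π_j f_j(x).
Poisson probabilities:
  L_A = 0.160623
  L_B = 0.00892403
  L_C = 0.00790495
Multiply by the mixture weights:
  π_A·L_A = 0.32 × 0.160623 = 0.0513994
  π_B·L_B = 0.36 × 0.00892403 = 0.00321265
  π_C·L_C = 0.32 × 0.00790495 = 0.00252958
Sum: 0.0513994 + 0.00321265 + 0.00252958 = 0.0571416
P(Population B | 5) = 0.00321265 / 0.0571416 ≈ 0.0562

0.0562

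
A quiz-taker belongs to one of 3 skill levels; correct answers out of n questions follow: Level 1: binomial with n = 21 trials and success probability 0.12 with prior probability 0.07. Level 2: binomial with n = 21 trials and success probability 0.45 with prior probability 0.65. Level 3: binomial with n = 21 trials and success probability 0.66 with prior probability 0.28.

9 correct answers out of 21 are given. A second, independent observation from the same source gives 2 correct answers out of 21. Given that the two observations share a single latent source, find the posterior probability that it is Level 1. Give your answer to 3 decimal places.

0.100

By Bayes' theorem, P(k | x) = P(Z=k) f_k(x) / Σ_j P(Z=j) f_j(x).
Since both observations come from the same component, the likelihood for component k is f_k(x₁)·f_k(x₂).
  f_1 = [0.00032709] × [0.266534] = 8.71806e-05
  f_2 = [0.170415] × [0.000496061] = 8.45365e-05
  f_3 = [0.0166681] × [1.14659e-07] = 1.91114e-09
Unnormalised posteriors:
  P(Z=1)·f_1 = 0.07 × 8.71806e-05 = 6.10264e-06
  P(Z=2)·f_2 = 0.65 × 8.45365e-05 = 5.49487e-05
  P(Z=3)·f_3 = 0.28 × 1.91114e-09 = 5.3512e-10
Evidence: 6.10264e-06 + 5.49487e-05 + 5.3512e-10 = 6.10519e-05
P(Level 1 | data) = 6.10264e-06 / 6.10519e-05 ≈ 0.100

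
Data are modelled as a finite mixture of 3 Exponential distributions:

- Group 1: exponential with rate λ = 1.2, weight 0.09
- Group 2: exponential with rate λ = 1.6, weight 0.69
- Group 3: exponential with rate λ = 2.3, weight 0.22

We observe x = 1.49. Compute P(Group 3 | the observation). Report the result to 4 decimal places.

0.1206

P(component k | x) = π_k·f_k(x) / marginal(x), where marginal(x) = Σ_j π_j·f_j(x).
Component likelihoods at x = 1.49:
  f_1 = 0.200753
  f_2 = 0.14749
  f_3 = 0.0747138
Weight by the priors:
  π_1·f_1 = 0.09 × 0.200753 = 0.0180678
  π_2·f_2 = 0.69 × 0.14749 = 0.101768
  π_3·f_3 = 0.22 × 0.0747138 = 0.016437
Denominator: 0.0180678 + 0.101768 + 0.016437 = 0.136273
P(Group 3 | x) ≈ 0.1206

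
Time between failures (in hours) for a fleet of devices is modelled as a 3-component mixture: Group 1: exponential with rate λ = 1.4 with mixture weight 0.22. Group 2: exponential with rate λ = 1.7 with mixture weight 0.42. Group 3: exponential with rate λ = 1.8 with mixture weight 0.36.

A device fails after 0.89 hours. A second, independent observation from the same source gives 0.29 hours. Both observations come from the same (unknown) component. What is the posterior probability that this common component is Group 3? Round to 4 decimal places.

0.3618

By Bayes' theorem, P(k | x) = w_k f_k(x) / Σ_j w_j f_j(x).
Since both observations come from the same component, the likelihood for component k is f_k(x₁)·f_k(x₂).
  p_1 = [0.402714] × [0.932834] = 0.375666
  p_2 = [0.374422] × [1.03835] = 0.388779
  p_3 = [0.362688] × [1.068] = 0.38735
Multiply by the mixture weights:
  w_1·p_1 = 0.22 × 0.375666 = 0.0826465
  w_2·p_2 = 0.42 × 0.388779 = 0.163287
  w_3·p_3 = 0.36 × 0.38735 = 0.139446
Marginal: 0.0826465 + 0.163287 + 0.139446 = 0.38538
Responsibility of Group 3: 0.139446 / 0.38538 ≈ 0.3618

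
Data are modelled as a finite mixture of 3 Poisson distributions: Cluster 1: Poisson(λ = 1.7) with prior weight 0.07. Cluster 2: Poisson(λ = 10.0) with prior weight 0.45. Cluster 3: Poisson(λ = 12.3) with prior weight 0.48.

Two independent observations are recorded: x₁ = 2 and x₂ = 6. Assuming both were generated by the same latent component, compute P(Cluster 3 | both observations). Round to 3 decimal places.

The responsibility of component k is w_k f_k(x) divided by Σ_j w_j f_j(x).
Since both observations come from the same component, the likelihood for component k is f_k(x₁)·f_k(x₂).
  L_1 = [e^(−1.7)·1.7^2/2! = 0.263978] × [0.00612436] = 0.00161669
  L_2 = [e^(−10.0)·10.0^2/2! = 0.00227] × [0.0630555] = 0.000143136
  L_3 = [e^(−12.3)·12.3^2/2! = 0.000344317] × [0.0218915] = 7.53762e-06
Weight by the priors:
  w_1·L_1 = 0.07 × 0.00161669 = 0.000113169
  w_2·L_2 = 0.45 × 0.000143136 = 6.44111e-05
  w_3·L_3 = 0.48 × 7.53762e-06 = 3.61806e-06
Normaliser: 0.000113169 + 6.44111e-05 + 3.61806e-06 = 0.000181198
P(Cluster 3 | data) ≈ 0.020

0.020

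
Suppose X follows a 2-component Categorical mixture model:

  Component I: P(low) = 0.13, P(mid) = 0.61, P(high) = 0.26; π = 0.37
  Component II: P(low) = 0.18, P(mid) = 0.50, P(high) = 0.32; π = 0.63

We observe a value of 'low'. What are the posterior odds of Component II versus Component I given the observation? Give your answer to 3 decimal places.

Posterior odds = (π_i f_i(x)) / (π_j f_j(x)); the normalising sum cancels.
Component likelihoods at x = 'low':
  p_I = P(low | comp) = 0.13
  p_II = P(low | comp) = 0.18
Posterior odds = (π_II·p_II) / (π_I·p_I) = (0.63·0.18) / (0.37·0.13) = 0.1134 / 0.0481 ≈ 2.358

2.358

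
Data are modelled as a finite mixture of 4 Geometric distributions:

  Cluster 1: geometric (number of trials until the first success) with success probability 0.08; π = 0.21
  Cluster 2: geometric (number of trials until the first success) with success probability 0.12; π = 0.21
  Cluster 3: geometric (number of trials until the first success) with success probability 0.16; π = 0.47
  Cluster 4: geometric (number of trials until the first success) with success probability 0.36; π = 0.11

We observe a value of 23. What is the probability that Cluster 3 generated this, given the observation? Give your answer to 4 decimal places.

The responsibility of component k is π_k f_k(x) divided by Σ_j π_j f_j(x).
Evaluate each component's likelihood at the observed value:
  f_1 = 0.0127768
  f_2 = 0.00720776
  f_3 = 0.00345354
  f_4 = 1.96003e-05
Prior × likelihood for each component:
  π_1·f_1 = 0.21 × 0.0127768 = 0.00268313
  π_2·f_2 = 0.21 × 0.00720776 = 0.00151363
  π_3·f_3 = 0.47 × 0.00345354 = 0.00162316
  π_4·f_4 = 0.11 × 1.96003e-05 = 2.15603e-06
Evidence: 0.00268313 + 0.00151363 + 0.00162316 + 2.15603e-06 = 0.00582208
Responsibility of Cluster 3: 0.00162316 / 0.00582208 ≈ 0.2788

0.2788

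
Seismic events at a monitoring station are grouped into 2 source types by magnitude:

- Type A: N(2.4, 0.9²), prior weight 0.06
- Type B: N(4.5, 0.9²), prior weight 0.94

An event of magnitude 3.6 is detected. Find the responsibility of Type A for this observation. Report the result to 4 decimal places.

Posterior ∝ prior × likelihood, so P(k | x) ∝ P(Z=k) f_k(x); normalise over all components.
Component likelihoods at x = 3.6:
  L_A = (1/(0.9·√(2π)))·exp(−(3.6−2.4)²/(2·0.9²)) = 0.443269·exp(-0.88889) = 0.182233
  L_B = (1/(0.9·√(2π)))·exp(−(3.6−4.5)²/(2·0.9²)) = 0.443269·exp(-0.50000) = 0.268856
Unnormalised posteriors:
  P(Z=A)·L_A = 0.06 × 0.182233 = 0.010934
  P(Z=B)·L_B = 0.94 × 0.268856 = 0.252725
Sum: 0.010934 + 0.252725 = 0.263659
Responsibility of Type A: 0.010934 / 0.263659 ≈ 0.0415

0.0415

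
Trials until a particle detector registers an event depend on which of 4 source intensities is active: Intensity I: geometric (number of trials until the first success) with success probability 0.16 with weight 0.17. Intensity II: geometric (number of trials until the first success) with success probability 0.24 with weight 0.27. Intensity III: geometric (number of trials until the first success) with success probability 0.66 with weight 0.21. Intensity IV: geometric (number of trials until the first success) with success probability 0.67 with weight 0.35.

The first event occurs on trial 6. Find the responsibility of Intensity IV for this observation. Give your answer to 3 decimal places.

0.031

The responsibility of component k is w_k f_k(x) divided by Σ_j w_j f_j(x).
Component likelihoods at x = 6:
  f_I = 0.16·(1−0.16)^5 = 0.16·0.418212 = 0.0669139
  f_II = 0.24·(1−0.24)^5 = 0.24·0.253553 = 0.0608526
  f_III = 0.66·(1−0.66)^5 = 0.66·0.00454354 = 0.00299874
  f_IV = 0.67·(1−0.67)^5 = 0.67·0.00391354 = 0.00262207
Prior × likelihood for each component:
  w_I·f_I = 0.17 × 0.0669139 = 0.0113754
  w_II·f_II = 0.27 × 0.0608526 = 0.0164302
  w_III·f_III = 0.21 × 0.00299874 = 0.000629735
  w_IV·f_IV = 0.35 × 0.00262207 = 0.000917725
Normaliser: 0.0113754 + 0.0164302 + 0.000629735 + 0.000917725 = 0.029353
P(Intensity IV | 6) = 0.000917725 / 0.029353 ≈ 0.031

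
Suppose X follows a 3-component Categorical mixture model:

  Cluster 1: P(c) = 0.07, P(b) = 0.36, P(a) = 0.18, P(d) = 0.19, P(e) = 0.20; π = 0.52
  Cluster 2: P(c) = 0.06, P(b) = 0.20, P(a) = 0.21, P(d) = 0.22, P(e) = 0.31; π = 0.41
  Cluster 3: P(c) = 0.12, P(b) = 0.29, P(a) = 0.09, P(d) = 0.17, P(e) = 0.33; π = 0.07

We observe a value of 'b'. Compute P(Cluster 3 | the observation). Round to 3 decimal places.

P(component k | x) = π_k·f_k(x) / marginal(x), where marginal(x) = Σ_j π_j·f_j(x).
Evaluate each component's likelihood at the observed value:
  p_1 = P(b | comp) = 0.36
  p_2 = P(b | comp) = 0.20
  p_3 = P(b | comp) = 0.29
Multiply by the mixture weights:
  π_1·p_1 = 0.52 × 0.36 = 0.1872
  π_2·p_2 = 0.41 × 0.2 = 0.082
  π_3·p_3 = 0.07 × 0.29 = 0.0203
Marginal: 0.1872 + 0.082 + 0.0203 = 0.2895
So the posterior for Cluster 3 is 0.0203 / 0.2895 ≈ 0.070.

0.070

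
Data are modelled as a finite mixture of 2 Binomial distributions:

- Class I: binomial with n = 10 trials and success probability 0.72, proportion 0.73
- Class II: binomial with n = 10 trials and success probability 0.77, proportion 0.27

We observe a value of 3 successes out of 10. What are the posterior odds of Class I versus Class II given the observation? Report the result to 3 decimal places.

8.760

Since P(k|x) ∝ w_k f_k(x), the posterior odds are w_i f_i(x) / (w_j f_j(x)).
Evaluate each component's likelihood at the observed value:
  L_I = C(10,3)·0.72^3·0.28^7 = 120·0.373248·0.000134929 = 0.00604345
  L_II = C(10,3)·0.77^3·0.23^7 = 120·0.456533·3.40483e-05 = 0.0018653
Odds = (0.73/0.27) × (0.00604345/0.0018653) = 2.7037 × 3.23994 ≈ 8.760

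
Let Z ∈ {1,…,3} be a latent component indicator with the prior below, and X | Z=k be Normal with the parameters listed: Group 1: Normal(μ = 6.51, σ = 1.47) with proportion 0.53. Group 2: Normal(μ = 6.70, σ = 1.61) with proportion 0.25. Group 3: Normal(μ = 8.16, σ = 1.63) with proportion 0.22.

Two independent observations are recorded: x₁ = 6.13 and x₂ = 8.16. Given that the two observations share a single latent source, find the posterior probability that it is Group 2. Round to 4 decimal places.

By Bayes' theorem, P(k | x) = π_k f_k(x) / Σ_j π_j f_j(x).
Since both observations come from the same component, the likelihood for component k is f_k(x₁)·f_k(x₂).
  L_1 = [0.262471] × [0.144548] = 0.0379396
  L_2 = [0.232738] × [0.164253] = 0.0382279
  L_3 = [0.1127] × [0.24475] = 0.0275833
Prior × likelihood for each component:
  π_1·L_1 = 0.53 × 0.0379396 = 0.020108
  π_2·L_2 = 0.25 × 0.0382279 = 0.00955698
  π_3·L_3 = 0.22 × 0.0275833 = 0.00606832
Sum: 0.020108 + 0.00955698 + 0.00606832 = 0.0357333
So the posterior for Group 2 is 0.00955698 / 0.0357333 ≈ 0.2675.

0.2675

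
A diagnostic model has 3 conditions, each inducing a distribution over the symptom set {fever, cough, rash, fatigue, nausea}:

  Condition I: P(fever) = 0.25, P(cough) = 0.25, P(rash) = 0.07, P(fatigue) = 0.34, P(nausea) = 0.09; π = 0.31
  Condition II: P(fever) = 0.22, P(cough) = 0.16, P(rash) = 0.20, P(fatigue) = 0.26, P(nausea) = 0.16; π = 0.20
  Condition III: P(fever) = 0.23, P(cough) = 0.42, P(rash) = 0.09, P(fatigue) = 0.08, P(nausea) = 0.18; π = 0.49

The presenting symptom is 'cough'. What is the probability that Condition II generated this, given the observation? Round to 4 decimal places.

0.1015

Posterior ∝ prior × likelihood, so P(k | x) ∝ P(Z=k) f_k(x); normalise over all components.
Evaluate each component's likelihood at the observed value:
  L_I = 0.25
  L_II = 0.16
  L_III = 0.42
Multiply by the mixture weights:
  P(Z=I)·L_I = 0.31 × 0.25 = 0.0775
  P(Z=II)·L_II = 0.20 × 0.16 = 0.032
  P(Z=III)·L_III = 0.49 × 0.42 = 0.2058
Evidence: 0.0775 + 0.032 + 0.2058 = 0.3153
P(Condition II | data) ≈ 0.1015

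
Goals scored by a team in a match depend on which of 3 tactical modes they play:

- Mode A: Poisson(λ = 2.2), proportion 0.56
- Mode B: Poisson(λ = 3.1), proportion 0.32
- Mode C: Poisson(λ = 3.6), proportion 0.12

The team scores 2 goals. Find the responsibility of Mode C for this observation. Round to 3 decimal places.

0.088

Posterior ∝ prior × likelihood, so P(k | x) ∝ w_k f_k(x); normalise over all components.
Evaluate each component's likelihood at the observed value:
  f_A = 0.268144
  f_B = 0.216461
  f_C = 0.177058
Multiply by the mixture weights:
  w_A·f_A = 0.56 × 0.268144 = 0.15016
  w_B·f_B = 0.32 × 0.216461 = 0.0692677
  w_C·f_C = 0.12 × 0.177058 = 0.0212469
Marginal: 0.15016 + 0.0692677 + 0.0212469 = 0.240675
Responsibility of Mode C: 0.0212469 / 0.240675 ≈ 0.088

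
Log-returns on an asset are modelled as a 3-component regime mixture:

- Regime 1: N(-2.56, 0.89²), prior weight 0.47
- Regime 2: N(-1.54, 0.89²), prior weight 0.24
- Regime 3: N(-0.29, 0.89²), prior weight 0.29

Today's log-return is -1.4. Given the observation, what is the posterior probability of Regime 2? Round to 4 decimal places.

The responsibility of component k is w_k f_k(x) divided by Σ_j w_j f_j(x).
Evaluate each component's likelihood at the observed value:
  p_1 = 0.191706
  p_2 = 0.442738
  p_3 = 0.205945
Prior × likelihood for each component:
  w_1·p_1 = 0.47 × 0.191706 = 0.0901018
  w_2·p_2 = 0.24 × 0.442738 = 0.106257
  w_3·p_3 = 0.29 × 0.205945 = 0.059724
Sum: 0.0901018 + 0.106257 + 0.059724 = 0.256083
P(Regime 2 | x) = 0.106257 / 0.256083 ≈ 0.4149

0.4149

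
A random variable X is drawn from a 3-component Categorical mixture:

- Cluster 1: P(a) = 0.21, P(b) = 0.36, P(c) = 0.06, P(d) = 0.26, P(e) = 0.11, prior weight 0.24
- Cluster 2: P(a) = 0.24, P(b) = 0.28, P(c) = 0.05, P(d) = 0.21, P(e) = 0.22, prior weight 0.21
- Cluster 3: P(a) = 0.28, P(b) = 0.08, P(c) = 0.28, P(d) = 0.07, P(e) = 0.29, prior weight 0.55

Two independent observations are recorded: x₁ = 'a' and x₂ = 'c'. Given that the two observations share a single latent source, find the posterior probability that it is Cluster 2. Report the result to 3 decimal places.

0.052

By Bayes' theorem, P(k | x) = π_k f_k(x) / Σ_j π_j f_j(x).
Since both observations come from the same component, the likelihood for component k is f_k(x₁)·f_k(x₂).
  L_1 = [0.21] × [0.06] = 0.0126
  L_2 = [0.24] × [0.05] = 0.012
  L_3 = [0.28] × [0.28] = 0.0784
Prior × likelihood for each component:
  π_1·L_1 = 0.24 × 0.0126 = 0.003024
  π_2·L_2 = 0.21 × 0.012 = 0.00252
  π_3·L_3 = 0.55 × 0.0784 = 0.04312
Denominator: 0.003024 + 0.00252 + 0.04312 = 0.048664
So the posterior for Cluster 2 is 0.00252 / 0.048664 ≈ 0.052.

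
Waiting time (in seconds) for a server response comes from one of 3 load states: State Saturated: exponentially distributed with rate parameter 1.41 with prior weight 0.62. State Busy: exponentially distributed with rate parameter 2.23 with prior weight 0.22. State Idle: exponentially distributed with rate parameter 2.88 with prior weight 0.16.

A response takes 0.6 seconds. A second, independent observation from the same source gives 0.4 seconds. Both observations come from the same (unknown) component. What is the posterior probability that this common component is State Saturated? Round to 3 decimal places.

0.610

P(component k | x) = w_k·f_k(x) / marginal(x), where marginal(x) = Σ_j w_j·f_j(x).
Since both observations come from the same component, the likelihood for component k is f_k(x₁)·f_k(x₂).
  L_Saturated = [0.605071] × [0.80219] = 0.485381
  L_Busy = [0.585085] × [0.913933] = 0.534728
  L_Idle = [0.511601] × [0.910092] = 0.465604
Multiply by the mixture weights:
  w_Saturated·L_Saturated = 0.62 × 0.485381 = 0.300936
  w_Busy·L_Busy = 0.22 × 0.534728 = 0.11764
  w_Idle·L_Idle = 0.16 × 0.465604 = 0.0744967
Normaliser: 0.300936 + 0.11764 + 0.0744967 = 0.493073
Responsibility of State Saturated: 0.300936 / 0.493073 ≈ 0.610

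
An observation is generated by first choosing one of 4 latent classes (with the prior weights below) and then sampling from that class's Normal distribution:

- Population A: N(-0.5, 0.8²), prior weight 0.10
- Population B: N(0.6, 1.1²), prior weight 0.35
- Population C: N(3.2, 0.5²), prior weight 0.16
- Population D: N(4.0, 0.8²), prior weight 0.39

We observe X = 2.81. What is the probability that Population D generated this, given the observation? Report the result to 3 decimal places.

0.367

By Bayes' theorem, P(k | x) = π_k f_k(x) / Σ_j π_j f_j(x).
Component likelihoods at x = 2.81:
  f_A = 9.56086e-05
  f_B = 0.0481964
  f_C = 0.58861
  f_D = 0.164948
Multiply by the mixture weights:
  π_A·f_A = 0.10 × 9.56086e-05 = 9.56086e-06
  π_B·f_B = 0.35 × 0.0481964 = 0.0168687
  π_C·f_C = 0.16 × 0.58861 = 0.0941776
  π_D·f_D = 0.39 × 0.164948 = 0.0643298
Marginal: 9.56086e-06 + 0.0168687 + 0.0941776 + 0.0643298 = 0.175386
P(Population D | 2.81) ≈ 0.367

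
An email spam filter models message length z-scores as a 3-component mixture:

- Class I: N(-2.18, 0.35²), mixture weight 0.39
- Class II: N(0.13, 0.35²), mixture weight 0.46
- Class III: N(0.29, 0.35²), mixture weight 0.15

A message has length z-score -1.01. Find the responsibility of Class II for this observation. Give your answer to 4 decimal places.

0.5864

Apply Bayes' rule: the posterior for each component is proportional to its prior times its likelihood at x.
Normal densities:
  f_I = 0.00426863
  f_II = 0.00566411
  f_III = 0.00115106
Prior × likelihood for each component:
  π_I·f_I = 0.39 × 0.00426863 = 0.00166476
  π_II·f_II = 0.46 × 0.00566411 = 0.00260549
  π_III·f_III = 0.15 × 0.00115106 = 0.000172658
Evidence: 0.00166476 + 0.00260549 + 0.000172658 = 0.00444291
Responsibility of Class II: 0.00260549 / 0.00444291 ≈ 0.5864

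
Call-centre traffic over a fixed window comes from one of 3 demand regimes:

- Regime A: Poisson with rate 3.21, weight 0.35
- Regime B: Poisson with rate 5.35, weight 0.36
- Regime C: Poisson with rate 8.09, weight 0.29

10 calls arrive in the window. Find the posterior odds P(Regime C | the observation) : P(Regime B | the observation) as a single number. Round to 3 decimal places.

Only the two components matter; the odds are (P(Z=i) f_i(x)) / (P(Z=j) f_j(x)).
Evaluate each component's likelihood at the observed value:
  p_A = e^(−3.21)·3.21^10/10! = 0.00129182
  p_B = e^(−5.35)·5.35^10/10! = 0.0251362
  p_C = e^(−8.09)·8.09^10/10! = 0.101456
Odds = (0.29/0.36) × (0.101456/0.0251362) = 0.805556 × 4.03627 ≈ 3.251

3.251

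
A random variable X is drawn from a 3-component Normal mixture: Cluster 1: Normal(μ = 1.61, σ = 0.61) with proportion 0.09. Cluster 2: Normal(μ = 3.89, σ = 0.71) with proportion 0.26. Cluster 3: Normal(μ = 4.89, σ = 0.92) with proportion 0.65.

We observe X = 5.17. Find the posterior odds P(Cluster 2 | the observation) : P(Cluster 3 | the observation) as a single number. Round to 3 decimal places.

0.107

The posterior odds equal the prior odds times the likelihood ratio: (w_i/w_j)·(f_i(x)/f_j(x)).
Normal densities:
  f_1 = 2.62796e-08
  f_2 = 0.110635
  f_3 = 0.414008
0.028765 / 0.269105 ≈ 0.107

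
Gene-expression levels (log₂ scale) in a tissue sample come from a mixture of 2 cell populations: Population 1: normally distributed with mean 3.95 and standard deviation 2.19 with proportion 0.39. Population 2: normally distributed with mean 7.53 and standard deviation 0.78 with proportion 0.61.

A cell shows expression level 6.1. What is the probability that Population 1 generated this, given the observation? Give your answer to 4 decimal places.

0.4302

The responsibility of component k is π_k f_k(x) divided by Σ_j π_j f_j(x).
Normal densities:
  L_1 = 0.112507
  L_2 = 0.0952707
Multiply by the mixture weights:
  π_1·L_1 = 0.39 × 0.112507 = 0.0438776
  π_2·L_2 = 0.61 × 0.0952707 = 0.0581151
Sum: 0.0438776 + 0.0581151 = 0.101993
So the posterior for Population 1 is 0.0438776 / 0.101993 ≈ 0.4302.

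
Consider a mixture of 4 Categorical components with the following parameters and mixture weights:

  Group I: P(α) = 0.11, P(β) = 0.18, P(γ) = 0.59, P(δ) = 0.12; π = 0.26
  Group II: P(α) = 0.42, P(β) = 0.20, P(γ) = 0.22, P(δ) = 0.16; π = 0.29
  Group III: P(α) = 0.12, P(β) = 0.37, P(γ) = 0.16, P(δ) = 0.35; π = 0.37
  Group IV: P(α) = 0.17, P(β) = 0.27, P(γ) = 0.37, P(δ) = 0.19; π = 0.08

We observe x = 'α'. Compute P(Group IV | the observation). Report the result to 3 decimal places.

Apply Bayes' rule: the posterior for each component is proportional to its prior times its likelihood at x.
Evaluate each component's likelihood at the observed value:
  L_I = 0.11
  L_II = 0.42
  L_III = 0.12
  L_IV = 0.17
Weight by the priors:
  π_I·L_I = 0.26 × 0.11 = 0.0286
  π_II·L_II = 0.29 × 0.42 = 0.1218
  π_III·L_III = 0.37 × 0.12 = 0.0444
  π_IV·L_IV = 0.08 × 0.17 = 0.0136
Marginal: 0.0286 + 0.1218 + 0.0444 + 0.0136 = 0.2084
So the posterior for Group IV is 0.0136 / 0.2084 ≈ 0.065.

0.065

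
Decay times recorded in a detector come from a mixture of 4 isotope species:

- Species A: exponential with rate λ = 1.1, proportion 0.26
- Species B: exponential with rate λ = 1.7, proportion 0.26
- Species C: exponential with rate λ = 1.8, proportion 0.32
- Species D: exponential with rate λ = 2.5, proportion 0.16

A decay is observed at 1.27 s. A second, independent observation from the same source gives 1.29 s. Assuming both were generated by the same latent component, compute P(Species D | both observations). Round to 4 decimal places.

0.0410

By Bayes' theorem, P(k | x) = π_k f_k(x) / Σ_j π_j f_j(x).
Since both observations come from the same component, the likelihood for component k is f_k(x₁)·f_k(x₂).
  p_A = [1.1·e^(−1.1·1.27) = 1.1·e^(−1.3970) = 0.272072] × [0.266151] = 0.0724123
  p_B = [1.7·e^(−1.7·1.27) = 1.7·e^(−2.1590) = 0.196249] × [0.189689] = 0.0372262
  p_C = [1.8·e^(−1.8·1.27) = 1.8·e^(−2.2860) = 0.18301] × [0.176539] = 0.0323084
  p_D = [2.5·e^(−2.5·1.27) = 2.5·e^(−3.1750) = 0.104485] × [0.0993895] = 0.0103847
Unnormalised posteriors:
  π_A·p_A = 0.26 × 0.0724123 = 0.0188272
  π_B·p_B = 0.26 × 0.0372262 = 0.0096788
  π_C·p_C = 0.32 × 0.0323084 = 0.0103387
  π_D·p_D = 0.16 × 0.0103847 = 0.00166156
Evidence: 0.0188272 + 0.0096788 + 0.0103387 + 0.00166156 = 0.0405062
P(Species D | x) = 0.00166156 / 0.0405062 ≈ 0.0410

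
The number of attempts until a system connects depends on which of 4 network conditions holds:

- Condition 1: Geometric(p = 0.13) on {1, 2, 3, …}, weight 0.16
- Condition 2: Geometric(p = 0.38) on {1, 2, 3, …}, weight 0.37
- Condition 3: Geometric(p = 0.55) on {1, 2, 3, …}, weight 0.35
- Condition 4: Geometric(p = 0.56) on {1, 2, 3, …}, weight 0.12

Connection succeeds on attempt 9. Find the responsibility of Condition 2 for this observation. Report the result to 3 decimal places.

0.298

Apply Bayes' rule: the posterior for each component is proportional to its prior times its likelihood at x.
Component likelihoods at x = 9:
  p_1 = 0.0426675
  p_2 = 0.00829692
  p_3 = 0.000924832
  p_4 = 0.000786701
Unnormalised posteriors:
  P(Z=1)·p_1 = 0.16 × 0.0426675 = 0.0068268
  P(Z=2)·p_2 = 0.37 × 0.00829692 = 0.00306986
  P(Z=3)·p_3 = 0.35 × 0.000924832 = 0.000323691
  P(Z=4)·p_4 = 0.12 × 0.000786701 = 9.44041e-05
Marginal: 0.0068268 + 0.00306986 + 0.000323691 + 9.44041e-05 = 0.0103148
P(Condition 2 | x) = 0.00306986 / 0.0103148 ≈ 0.298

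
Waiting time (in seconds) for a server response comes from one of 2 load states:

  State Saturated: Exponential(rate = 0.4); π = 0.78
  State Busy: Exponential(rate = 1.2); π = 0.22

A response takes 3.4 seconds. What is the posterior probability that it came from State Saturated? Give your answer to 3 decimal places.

0.947

P(component k | x) = π_k·f_k(x) / marginal(x), where marginal(x) = Σ_j π_j·f_j(x).
Exponential densities:
  L_Saturated = 0.102664
  L_Busy = 0.020289
Multiply by the mixture weights:
  π_Saturated·L_Saturated = 0.78 × 0.102664 = 0.0800782
  π_Busy·L_Busy = 0.22 × 0.020289 = 0.00446357
Sum: 0.0800782 + 0.00446357 = 0.0845417
Responsibility of State Saturated: 0.0800782 / 0.0845417 ≈ 0.947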